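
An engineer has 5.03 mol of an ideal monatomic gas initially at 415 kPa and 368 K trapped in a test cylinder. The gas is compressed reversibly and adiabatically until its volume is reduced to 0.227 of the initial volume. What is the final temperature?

V₁ = nRT₁/P₁ = 5.03×8.314×368/415 = 37.1 L.
Adiabatic: TV^(γ−1) = const ⇒ T₂ = 368×(4.41)^0.667 = 989 K; PV^γ = const ⇒ P₂ = 4910 kPa.

989 K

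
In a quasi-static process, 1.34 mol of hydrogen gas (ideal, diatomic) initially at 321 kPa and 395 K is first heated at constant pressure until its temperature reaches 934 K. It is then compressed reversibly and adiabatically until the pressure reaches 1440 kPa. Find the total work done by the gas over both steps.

-7930 J

V₁ = nRT₁/P₁ = 1.34×8.314×395/321 = 13.7 L.
Step 1 — Isobaric: P stays 321 kPa; V/T = const ⇒ T₂ = 934 K, V₂ = 32.4 L.
W = PΔV = 321×(32.4−13.7) kPa·L = 6000 J.
ΔU = nCvΔT = 1.34×20.8×(934−395) = 15000 J.
Q = ΔU + W = nCpΔT = 21000 J.
State after step 1: P = 321 kPa, V = 32.4 L, T = 934 K.
Step 2 — Adiabatic: T₂/T₁ = (P₂/P₁)^((γ−1)/γ) ⇒ T₂ = 934×(4.49)^0.286 = 1430 K; V₂ = 11.1 L.
ΔU = nCvΔT = 1.34×20.8×(1430−934) = 13900 J.
Q = 0 for an adiabatic process, so W = −ΔU = -13900 J.
Net over both steps: W = -7930 J, Q = 21000 J, ΔU = 28900 J.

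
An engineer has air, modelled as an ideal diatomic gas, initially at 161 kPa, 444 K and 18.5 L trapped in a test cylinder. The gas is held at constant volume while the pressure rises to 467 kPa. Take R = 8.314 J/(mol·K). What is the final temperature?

Isochoric: V stays 18.5 L; P/T = const ⇒ T₂ = 1290 K, P₂ = 467 kPa.

1290 K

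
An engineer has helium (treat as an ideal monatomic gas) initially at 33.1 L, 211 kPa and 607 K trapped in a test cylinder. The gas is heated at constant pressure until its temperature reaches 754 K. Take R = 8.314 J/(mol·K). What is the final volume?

41.1 L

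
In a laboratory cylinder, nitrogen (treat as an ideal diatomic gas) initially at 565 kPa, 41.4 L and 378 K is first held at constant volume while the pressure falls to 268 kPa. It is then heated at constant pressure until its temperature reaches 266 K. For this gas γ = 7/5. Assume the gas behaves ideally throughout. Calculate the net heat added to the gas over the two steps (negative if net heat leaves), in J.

n = P₁V₁/(RT₁) = 565×41.4/(8.314×378) = 7.44 mol.
Step 1 — Isochoric: V stays 41.4 L; P/T = const ⇒ T₂ = 179 K, P₂ = 268 kPa.
W = 0 (no volume change).
ΔU = nCvΔT = 7.44×20.8×(179−378) = -30700 J.
Q = ΔU = -30700 J.
State after step 1: P = 268 kPa, V = 41.4 L, T = 179 K.
Step 2 — Isobaric: P stays 268 kPa; V/T = const ⇒ T₂ = 266 K, V₂ = 61.4 L.
W = PΔV = 268×(61.4−41.4) kPa·L = 5370 J.
ΔU = nCvΔT = 7.44×20.8×(266−179) = 13400 J.
Q = ΔU + W = nCpΔT = 18800 J.
Net over both steps: W = 5370 J, Q = -12000 J, ΔU = -17300 J.

-12000 J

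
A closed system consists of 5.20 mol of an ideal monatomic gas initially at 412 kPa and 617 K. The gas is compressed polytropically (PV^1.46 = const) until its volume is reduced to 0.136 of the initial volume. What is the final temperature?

V₁ = nRT₁/P₁ = 5.20×8.314×617/412 = 64.7 L.
Polytropic n=1.46: T₂ = T₁(V₁/V₂)^(n−1) = 617×(7.35)^0.46 = 1540 K; P₂ = P₁(V₁/V₂)^n = 7580 kPa.

1540 K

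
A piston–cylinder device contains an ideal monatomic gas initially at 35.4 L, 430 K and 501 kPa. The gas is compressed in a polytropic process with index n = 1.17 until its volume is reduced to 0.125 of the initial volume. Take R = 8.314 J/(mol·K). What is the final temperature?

Polytropic n=1.17: T₂ = T₁(V₁/V₂)^(n−1) = 430×(8.00)^0.17 = 612 K; P₂ = P₁(V₁/V₂)^n = 5710 kPa.

612 K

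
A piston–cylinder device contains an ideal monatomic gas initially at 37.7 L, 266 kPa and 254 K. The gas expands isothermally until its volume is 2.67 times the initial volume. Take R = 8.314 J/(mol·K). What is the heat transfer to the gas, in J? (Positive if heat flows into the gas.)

9850 J

n = P₁V₁/(RT₁) = 266×37.7/(8.314×254) = 4.75 mol.
Isothermal: T stays 254 K; PV = const ⇒ V₂ = 101 L, P₂ = 99.6 kPa.
ΔU = 0 (ideal gas, T constant).
W = nRT ln(V₂/V₁) = 4.75×8.314×254×ln(2.67) = 9850 J.
Q = ΔU + W = 9850 J.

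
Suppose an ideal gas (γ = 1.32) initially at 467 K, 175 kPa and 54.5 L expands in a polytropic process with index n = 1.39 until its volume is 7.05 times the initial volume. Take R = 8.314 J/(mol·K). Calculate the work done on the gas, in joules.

n = P₁V₁/(RT₁) = 175×54.5/(8.314×467) = 2.46 mol.
Polytropic n=1.39: T₂ = T₁(V₁/V₂)^(n−1) = 467×(0.142)^0.39 = 218 K; P₂ = P₁(V₁/V₂)^n = 11.6 kPa.
W = (P₁V₁−P₂V₂)/(n−1) = (175×54.5−11.6×384)/0.39 = 13000 J.
Work done on the gas = −W_by = -13000 J.

-13000 J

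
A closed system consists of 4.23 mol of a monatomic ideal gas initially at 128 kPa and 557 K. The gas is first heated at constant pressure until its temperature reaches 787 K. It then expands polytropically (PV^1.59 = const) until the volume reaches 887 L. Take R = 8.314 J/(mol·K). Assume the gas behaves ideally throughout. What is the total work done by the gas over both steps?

34600 J

V₁ = nRT₁/P₁ = 4.23×8.314×557/128 = 153 L.
Step 1 — Isobaric: P stays 128 kPa; V/T = const ⇒ T₂ = 787 K, V₂ = 216 L.
W = PΔV = 128×(216−153) kPa·L = 8090 J.
ΔU = nCvΔT = 4.23×12.5×(787−557) = 12100 J.
Q = ΔU + W = nCpΔT = 20200 J.
State after step 1: P = 128 kPa, V = 216 L, T = 787 K.
Step 2 — Polytropic n=1.59: T₂ = T₁(V₁/V₂)^(n−1) = 787×(0.244)^0.59 = 342 K; P₂ = P₁(V₁/V₂)^n = 13.6 kPa.
W = (P₁V₁−P₂V₂)/(n−1) = (128×216−13.6×887)/0.59 = 26500 J.
ΔU = nCvΔT = 4.23×12.5×(342−787) = -23500 J.
Q = ΔU + W = 3050 J.
Net over both steps: W = 34600 J, Q = 23300 J, ΔU = -11300 J.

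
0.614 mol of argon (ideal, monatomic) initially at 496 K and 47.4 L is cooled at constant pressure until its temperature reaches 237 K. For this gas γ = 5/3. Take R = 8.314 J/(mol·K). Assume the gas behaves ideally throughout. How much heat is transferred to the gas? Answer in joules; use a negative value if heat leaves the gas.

-3310 J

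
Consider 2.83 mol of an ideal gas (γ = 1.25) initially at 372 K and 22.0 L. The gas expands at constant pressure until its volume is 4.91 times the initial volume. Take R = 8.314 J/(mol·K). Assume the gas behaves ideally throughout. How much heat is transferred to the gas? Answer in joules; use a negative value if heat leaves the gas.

171000 J

P₁ = nRT₁/V₁ = 2.83×8.314×372/22.0 = 398 kPa.
Isobaric: P stays 398 kPa; V/T = const ⇒ T₂ = 1830 K, V₂ = 108 L.
W = PΔV = 398×(108−22.0) kPa·L = 34200 J.
ΔU = nCvΔT = 2.83×33.3×(1830−372) = 137000 J.
Q = ΔU + W = nCpΔT = 171000 J.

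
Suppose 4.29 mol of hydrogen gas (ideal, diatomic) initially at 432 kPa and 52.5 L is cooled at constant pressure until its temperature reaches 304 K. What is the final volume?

T₁ = P₁V₁/(nR) = 432×52.5/(4.29×8.314) = 636 K.
Isobaric: P stays 432 kPa; V/T = const ⇒ T₂ = 304 K, V₂ = 25.1 L.

25.1 L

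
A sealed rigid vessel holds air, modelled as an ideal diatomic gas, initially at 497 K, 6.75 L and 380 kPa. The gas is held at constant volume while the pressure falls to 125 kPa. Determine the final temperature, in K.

Isochoric: V stays 6.75 L; P/T = const ⇒ T₂ = 163 K, P₂ = 125 kPa.

163 K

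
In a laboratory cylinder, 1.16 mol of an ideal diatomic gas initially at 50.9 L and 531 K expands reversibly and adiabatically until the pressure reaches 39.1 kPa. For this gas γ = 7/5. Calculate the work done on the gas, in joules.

-3030 J

P₁ = nRT₁/V₁ = 1.16×8.314×531/50.9 = 101 kPa.
Adiabatic: T₂/T₁ = (P₂/P₁)^((γ−1)/γ) ⇒ T₂ = 531×(0.389)^0.286 = 405 K; V₂ = 100 L.
ΔU = nCvΔT = 1.16×20.8×(405−531) = -3030 J.
Q = 0 for an adiabatic process, so W = −ΔU = 3030 J.
Work done on the gas = −W_by = -3030 J.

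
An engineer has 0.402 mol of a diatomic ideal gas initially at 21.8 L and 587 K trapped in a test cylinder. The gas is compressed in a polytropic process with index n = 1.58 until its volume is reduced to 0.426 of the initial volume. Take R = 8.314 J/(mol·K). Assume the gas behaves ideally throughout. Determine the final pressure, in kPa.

P₁ = nRT₁/V₁ = 0.402×8.314×587/21.8 = 90.0 kPa.
Polytropic n=1.58: T₂ = T₁(V₁/V₂)^(n−1) = 587×(2.35)^0.58 = 963 K; P₂ = P₁(V₁/V₂)^n = 347 kPa.

347 kPa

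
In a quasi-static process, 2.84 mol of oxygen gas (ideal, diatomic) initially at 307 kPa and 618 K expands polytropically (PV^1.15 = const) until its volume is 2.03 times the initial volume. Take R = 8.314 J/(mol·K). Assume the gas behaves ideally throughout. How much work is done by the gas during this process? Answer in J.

9800 J

V₁ = nRT₁/P₁ = 2.84×8.314×618/307 = 47.5 L.
Polytropic n=1.15: T₂ = T₁(V₁/V₂)^(n−1) = 618×(0.493)^0.15 = 556 K; P₂ = P₁(V₁/V₂)^n = 136 kPa.
W = (P₁V₁−P₂V₂)/(n−1) = (307×47.5−136×96.5)/0.15 = 9800 J.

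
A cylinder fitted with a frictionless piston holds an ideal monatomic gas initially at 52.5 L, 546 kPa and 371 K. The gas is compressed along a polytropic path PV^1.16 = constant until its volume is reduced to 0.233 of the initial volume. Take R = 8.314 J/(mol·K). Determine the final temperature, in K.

468 K

Polytropic n=1.16: T₂ = T₁(V₁/V₂)^(n−1) = 371×(4.29)^0.16 = 468 K; P₂ = P₁(V₁/V₂)^n = 2960 kPa.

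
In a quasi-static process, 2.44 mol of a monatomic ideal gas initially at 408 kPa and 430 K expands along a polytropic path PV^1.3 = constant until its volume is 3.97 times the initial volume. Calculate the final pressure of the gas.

68.0 kPa

V₁ = nRT₁/P₁ = 2.44×8.314×430/408 = 21.4 L.
Polytropic n=1.3: T₂ = T₁(V₁/V₂)^(n−1) = 430×(0.252)^0.30 = 284 K; P₂ = P₁(V₁/V₂)^n = 68.0 kPa.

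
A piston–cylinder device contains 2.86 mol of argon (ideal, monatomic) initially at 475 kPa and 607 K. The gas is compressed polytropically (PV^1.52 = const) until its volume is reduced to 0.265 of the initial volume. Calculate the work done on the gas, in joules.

V₁ = nRT₁/P₁ = 2.86×8.314×607/475 = 30.4 L.
Polytropic n=1.52: T₂ = T₁(V₁/V₂)^(n−1) = 607×(3.77)^0.52 = 1210 K; P₂ = P₁(V₁/V₂)^n = 3580 kPa.
W = (P₁V₁−P₂V₂)/(n−1) = (475×30.4−3580×8.05)/0.52 = -27600 J.
Work done on the gas = −W_by = 27600 J.

27600 J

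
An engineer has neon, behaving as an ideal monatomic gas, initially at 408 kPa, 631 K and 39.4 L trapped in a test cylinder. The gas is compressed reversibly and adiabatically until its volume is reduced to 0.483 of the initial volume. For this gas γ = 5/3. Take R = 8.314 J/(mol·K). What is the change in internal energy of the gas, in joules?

15100 J

n = P₁V₁/(RT₁) = 408×39.4/(8.314×631) = 3.06 mol.
Adiabatic: TV^(γ−1) = const ⇒ T₂ = 631×(2.07)^0.667 = 1030 K; PV^γ = const ⇒ P₂ = 1370 kPa.
For an ideal gas ΔU = nCvΔT with Cv = (3/2)R = 12.5 J/(mol·K).
ΔU = 3.06×12.5×(1030−631) = 15100 J.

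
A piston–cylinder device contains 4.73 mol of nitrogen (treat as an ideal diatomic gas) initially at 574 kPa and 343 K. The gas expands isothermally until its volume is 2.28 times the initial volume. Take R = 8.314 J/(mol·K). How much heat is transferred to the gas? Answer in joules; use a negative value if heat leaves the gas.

V₁ = nRT₁/P₁ = 4.73×8.314×343/574 = 23.5 L.
Isothermal: T stays 343 K; PV = const ⇒ V₂ = 53.6 L, P₂ = 252 kPa.
ΔU = 0 (ideal gas, T constant).
W = nRT ln(V₂/V₁) = 4.73×8.314×343×ln(2.28) = 11100 J.
Q = ΔU + W = 11100 J.

11100 J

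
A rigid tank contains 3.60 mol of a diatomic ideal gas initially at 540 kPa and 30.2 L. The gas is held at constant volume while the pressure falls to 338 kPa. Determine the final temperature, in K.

341 K

T₁ = P₁V₁/(nR) = 540×30.2/(3.60×8.314) = 545 K.
Isochoric: V stays 30.2 L; P/T = const ⇒ T₂ = 341 K, P₂ = 338 kPa.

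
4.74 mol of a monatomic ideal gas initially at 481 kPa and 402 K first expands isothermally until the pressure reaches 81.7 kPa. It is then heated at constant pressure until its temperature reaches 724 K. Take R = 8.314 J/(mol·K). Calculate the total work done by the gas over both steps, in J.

40800 J

V₁ = nRT₁/P₁ = 4.74×8.314×402/481 = 32.9 L.
Step 1 — Isothermal: T stays 402 K; PV = const ⇒ V₂ = 194 L, P₂ = 81.7 kPa.
ΔU = 0 (ideal gas, T constant).
W = nRT ln(V₂/V₁) = 4.74×8.314×402×ln(5.89) = 28100 J.
Q = ΔU + W = 28100 J.
State after step 1: P = 81.7 kPa, V = 194 L, T = 402 K.
Step 2 — Isobaric: P stays 81.7 kPa; V/T = const ⇒ T₂ = 724 K, V₂ = 349 L.
W = PΔV = 81.7×(349−194) kPa·L = 12700 J.
ΔU = nCvΔT = 4.74×12.5×(724−402) = 19000 J.
Q = ΔU + W = nCpΔT = 31700 J.
Net over both steps: W = 40800 J, Q = 59800 J, ΔU = 19000 J.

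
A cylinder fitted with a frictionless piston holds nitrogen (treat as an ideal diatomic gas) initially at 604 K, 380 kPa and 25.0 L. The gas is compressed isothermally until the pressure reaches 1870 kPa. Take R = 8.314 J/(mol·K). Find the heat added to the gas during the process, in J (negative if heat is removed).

-15100 J

n = P₁V₁/(RT₁) = 380×25.0/(8.314×604) = 1.89 mol.
Isothermal: T stays 604 K; PV = const ⇒ V₂ = 5.08 L, P₂ = 1870 kPa.
ΔU = 0 (ideal gas, T constant).
W = nRT ln(V₂/V₁) = 1.89×8.314×604×ln(0.203) = -15100 J.
Q = ΔU + W = -15100 J.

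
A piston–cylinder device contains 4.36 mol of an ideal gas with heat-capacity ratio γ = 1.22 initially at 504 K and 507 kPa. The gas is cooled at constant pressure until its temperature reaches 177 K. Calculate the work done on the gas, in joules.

11900 J

V₁ = nRT₁/P₁ = 4.36×8.314×504/507 = 36.0 L.
Isobaric: P stays 507 kPa; V/T = const ⇒ T₂ = 177 K, V₂ = 12.7 L.
W = PΔV = 507×(12.7−36.0) kPa·L = -11900 J.
Work done on the gas = −W_by = 11900 J.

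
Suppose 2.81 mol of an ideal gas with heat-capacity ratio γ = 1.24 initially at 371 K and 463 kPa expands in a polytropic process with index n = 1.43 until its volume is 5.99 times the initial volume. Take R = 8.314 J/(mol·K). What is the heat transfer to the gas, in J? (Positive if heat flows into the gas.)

-8570 J

V₁ = nRT₁/P₁ = 2.81×8.314×371/463 = 18.7 L.
Polytropic n=1.43: T₂ = T₁(V₁/V₂)^(n−1) = 371×(0.167)^0.43 = 172 K; P₂ = P₁(V₁/V₂)^n = 35.8 kPa.
W = (P₁V₁−P₂V₂)/(n−1) = (463×18.7−35.8×112)/0.43 = 10800 J.
ΔU = nCvΔT = 2.81×34.6×(172−371) = -19400 J.
Q = ΔU + W = -8570 J.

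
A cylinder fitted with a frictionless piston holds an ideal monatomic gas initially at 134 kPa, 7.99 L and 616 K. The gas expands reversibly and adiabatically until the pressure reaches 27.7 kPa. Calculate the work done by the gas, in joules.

751 J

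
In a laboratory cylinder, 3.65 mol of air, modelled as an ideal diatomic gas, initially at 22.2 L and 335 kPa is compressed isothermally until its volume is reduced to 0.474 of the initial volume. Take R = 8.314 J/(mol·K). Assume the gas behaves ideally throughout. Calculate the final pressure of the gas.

707 kPa

T₁ = P₁V₁/(nR) = 335×22.2/(3.65×8.314) = 245 K.
Isothermal: T stays 245 K; PV = const ⇒ V₂ = 10.5 L, P₂ = 707 kPa.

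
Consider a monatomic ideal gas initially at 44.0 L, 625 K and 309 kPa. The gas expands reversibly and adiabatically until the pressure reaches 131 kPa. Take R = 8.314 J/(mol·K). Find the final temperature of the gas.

Adiabatic: T₂/T₁ = (P₂/P₁)^((γ−1)/γ) ⇒ T₂ = 625×(0.424)^0.400 = 443 K; V₂ = 73.6 L.

443 K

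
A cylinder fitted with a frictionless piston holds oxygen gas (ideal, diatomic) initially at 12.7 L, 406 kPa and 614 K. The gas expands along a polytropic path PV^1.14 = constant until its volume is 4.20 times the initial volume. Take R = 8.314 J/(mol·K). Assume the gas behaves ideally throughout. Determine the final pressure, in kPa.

79.1 kPa

Polytropic n=1.14: T₂ = T₁(V₁/V₂)^(n−1) = 614×(0.238)^0.14 = 502 K; P₂ = P₁(V₁/V₂)^n = 79.1 kPa.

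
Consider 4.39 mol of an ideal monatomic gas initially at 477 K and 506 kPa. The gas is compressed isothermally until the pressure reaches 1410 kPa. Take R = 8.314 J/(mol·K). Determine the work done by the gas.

-17800 J

V₁ = nRT₁/P₁ = 4.39×8.314×477/506 = 34.4 L.
Isothermal: T stays 477 K; PV = const ⇒ V₂ = 12.3 L, P₂ = 1410 kPa.
W = nRT ln(V₂/V₁) = 4.39×8.314×477×ln(0.359) = -17800 J.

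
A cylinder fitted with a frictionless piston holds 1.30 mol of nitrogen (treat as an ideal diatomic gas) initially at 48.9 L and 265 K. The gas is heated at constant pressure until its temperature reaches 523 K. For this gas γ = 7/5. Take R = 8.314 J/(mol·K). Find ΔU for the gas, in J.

6970 J

P₁ = nRT₁/V₁ = 1.30×8.314×265/48.9 = 58.6 kPa.
Isobaric: P stays 58.6 kPa; V/T = const ⇒ T₂ = 523 K, V₂ = 96.5 L.
For an ideal gas ΔU = nCvΔT with Cv = (5/2)R = 20.8 J/(mol·K).
ΔU = 1.30×20.8×(523−265) = 6970 J.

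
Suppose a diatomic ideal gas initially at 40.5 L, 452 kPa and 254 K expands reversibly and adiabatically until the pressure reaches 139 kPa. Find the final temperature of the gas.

Adiabatic: T₂/T₁ = (P₂/P₁)^((γ−1)/γ) ⇒ T₂ = 254×(0.308)^0.286 = 181 K; V₂ = 94.0 L.

181 K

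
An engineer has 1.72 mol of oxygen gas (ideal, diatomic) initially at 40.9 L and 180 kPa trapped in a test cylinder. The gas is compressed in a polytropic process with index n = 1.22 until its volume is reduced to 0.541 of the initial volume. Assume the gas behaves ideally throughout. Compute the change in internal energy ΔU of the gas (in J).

2660 J

T₁ = P₁V₁/(nR) = 180×40.9/(1.72×8.314) = 515 K.
Polytropic n=1.22: T₂ = T₁(V₁/V₂)^(n−1) = 515×(1.85)^0.22 = 589 K; P₂ = P₁(V₁/V₂)^n = 381 kPa.
For an ideal gas ΔU = nCvΔT with Cv = (5/2)R = 20.8 J/(mol·K).
ΔU = 1.72×20.8×(589−515) = 2660 J.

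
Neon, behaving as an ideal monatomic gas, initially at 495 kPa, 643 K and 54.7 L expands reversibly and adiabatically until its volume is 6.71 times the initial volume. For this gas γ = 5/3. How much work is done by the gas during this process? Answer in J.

29200 J

n = P₁V₁/(RT₁) = 495×54.7/(8.314×643) = 5.06 mol.
Adiabatic: TV^(γ−1) = const ⇒ T₂ = 643×(0.149)^0.667 = 181 K; PV^γ = const ⇒ P₂ = 20.7 kPa.
ΔU = nCvΔT = 5.06×12.5×(181−643) = -29200 J.
Q = 0 for an adiabatic process, so W = −ΔU = 29200 J.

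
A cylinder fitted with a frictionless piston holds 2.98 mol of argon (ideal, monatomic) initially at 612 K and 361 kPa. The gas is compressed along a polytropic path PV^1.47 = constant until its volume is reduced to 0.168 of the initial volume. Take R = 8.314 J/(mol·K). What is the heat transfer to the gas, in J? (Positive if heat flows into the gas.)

V₁ = nRT₁/P₁ = 2.98×8.314×612/361 = 42.0 L.
Polytropic n=1.47: T₂ = T₁(V₁/V₂)^(n−1) = 612×(5.95)^0.47 = 1420 K; P₂ = P₁(V₁/V₂)^n = 4970 kPa.
W = (P₁V₁−P₂V₂)/(n−1) = (361×42.0−4970×7.06)/0.47 = -42300 J.
ΔU = nCvΔT = 2.98×12.5×(1420−612) = 29900 J.
Q = ΔU + W = -12500 J.

-12500 J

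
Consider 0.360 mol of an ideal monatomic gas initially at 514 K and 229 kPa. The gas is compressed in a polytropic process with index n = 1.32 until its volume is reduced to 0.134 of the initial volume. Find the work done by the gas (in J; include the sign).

-4340 J

V₁ = nRT₁/P₁ = 0.360×8.314×514/229 = 6.72 L.
Polytropic n=1.32: T₂ = T₁(V₁/V₂)^(n−1) = 514×(7.46)^0.32 = 978 K; P₂ = P₁(V₁/V₂)^n = 3250 kPa.
W = (P₁V₁−P₂V₂)/(n−1) = (229×6.72−3250×0.900)/0.32 = -4340 J.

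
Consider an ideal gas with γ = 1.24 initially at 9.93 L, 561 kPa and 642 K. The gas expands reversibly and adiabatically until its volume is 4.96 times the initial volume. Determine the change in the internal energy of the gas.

n = P₁V₁/(RT₁) = 561×9.93/(8.314×642) = 1.04 mol.
Adiabatic: TV^(γ−1) = const ⇒ T₂ = 642×(0.202)^0.240 = 437 K; PV^γ = const ⇒ P₂ = 77.0 kPa.
For an ideal gas ΔU = nCvΔT with Cv = R/(γ−1) = 34.6 J/(mol·K).
ΔU = 1.04×34.6×(437−642) = -7410 J.

-7410 J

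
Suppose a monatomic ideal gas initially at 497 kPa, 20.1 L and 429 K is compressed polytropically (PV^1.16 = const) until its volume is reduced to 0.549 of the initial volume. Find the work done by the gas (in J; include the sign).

-6290 J

n = P₁V₁/(RT₁) = 497×20.1/(8.314×429) = 2.80 mol.
Polytropic n=1.16: T₂ = T₁(V₁/V₂)^(n−1) = 429×(1.82)^0.16 = 472 K; P₂ = P₁(V₁/V₂)^n = 996 kPa.
W = (P₁V₁−P₂V₂)/(n−1) = (497×20.1−996×11.0)/0.16 = -6290 J.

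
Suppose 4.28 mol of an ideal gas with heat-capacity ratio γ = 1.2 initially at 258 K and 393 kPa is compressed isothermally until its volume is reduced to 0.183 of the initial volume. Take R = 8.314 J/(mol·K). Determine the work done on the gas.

V₁ = nRT₁/P₁ = 4.28×8.314×258/393 = 23.4 L.
Isothermal: T stays 258 K; PV = const ⇒ V₂ = 4.27 L, P₂ = 2150 kPa.
W = nRT ln(V₂/V₁) = 4.28×8.314×258×ln(0.183) = -15600 J.
Work done on the gas = −W_by = 15600 J.

15600 J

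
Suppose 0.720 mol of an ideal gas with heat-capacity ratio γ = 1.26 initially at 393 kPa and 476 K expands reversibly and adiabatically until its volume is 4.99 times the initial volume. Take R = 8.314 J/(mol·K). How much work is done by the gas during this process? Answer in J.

V₁ = nRT₁/P₁ = 0.720×8.314×476/393 = 7.25 L.
Adiabatic: TV^(γ−1) = const ⇒ T₂ = 476×(0.200)^0.260 = 313 K; PV^γ = const ⇒ P₂ = 51.9 kPa.
ΔU = nCvΔT = 0.720×32.0×(313−476) = -3740 J.
Q = 0 for an adiabatic process, so W = −ΔU = 3740 J.

3740 J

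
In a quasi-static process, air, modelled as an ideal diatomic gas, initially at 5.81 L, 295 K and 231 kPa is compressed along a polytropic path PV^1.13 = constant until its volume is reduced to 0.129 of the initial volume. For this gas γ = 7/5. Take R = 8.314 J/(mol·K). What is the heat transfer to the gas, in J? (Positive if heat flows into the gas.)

-2130 J

n = P₁V₁/(RT₁) = 231×5.81/(8.314×295) = 0.547 mol.
Polytropic n=1.13: T₂ = T₁(V₁/V₂)^(n−1) = 295×(7.75)^0.13 = 385 K; P₂ = P₁(V₁/V₂)^n = 2340 kPa.
W = (P₁V₁−P₂V₂)/(n−1) = (231×5.81−2340×0.749)/0.13 = -3150 J.
ΔU = nCvΔT = 0.547×20.8×(385−295) = 1020 J.
Q = ΔU + W = -2130 J.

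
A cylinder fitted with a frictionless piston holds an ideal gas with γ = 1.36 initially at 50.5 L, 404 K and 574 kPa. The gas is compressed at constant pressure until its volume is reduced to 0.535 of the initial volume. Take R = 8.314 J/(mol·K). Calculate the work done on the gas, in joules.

13500 J

n = P₁V₁/(RT₁) = 574×50.5/(8.314×404) = 8.63 mol.
Isobaric: P stays 574 kPa; V/T = const ⇒ T₂ = 216 K, V₂ = 27.0 L.
W = PΔV = 574×(27.0−50.5) kPa·L = -13500 J.
Work done on the gas = −W_by = 13500 J.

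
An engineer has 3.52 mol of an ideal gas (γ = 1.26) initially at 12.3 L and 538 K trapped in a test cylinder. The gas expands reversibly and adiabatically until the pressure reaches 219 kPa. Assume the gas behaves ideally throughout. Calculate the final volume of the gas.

P₁ = nRT₁/V₁ = 3.52×8.314×538/12.3 = 1280 kPa.
Adiabatic: T₂/T₁ = (P₂/P₁)^((γ−1)/γ) ⇒ T₂ = 538×(0.171)^0.206 = 374 K; V₂ = 49.9 L.

49.9 L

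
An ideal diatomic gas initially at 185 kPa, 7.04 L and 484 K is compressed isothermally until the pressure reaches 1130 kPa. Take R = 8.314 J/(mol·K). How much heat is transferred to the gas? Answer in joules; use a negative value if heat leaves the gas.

n = P₁V₁/(RT₁) = 185×7.04/(8.314×484) = 0.324 mol.
Isothermal: T stays 484 K; PV = const ⇒ V₂ = 1.15 L, P₂ = 1130 kPa.
ΔU = 0 (ideal gas, T constant).
W = nRT ln(V₂/V₁) = 0.324×8.314×484×ln(0.164) = -2360 J.
Q = ΔU + W = -2360 J.

-2360 J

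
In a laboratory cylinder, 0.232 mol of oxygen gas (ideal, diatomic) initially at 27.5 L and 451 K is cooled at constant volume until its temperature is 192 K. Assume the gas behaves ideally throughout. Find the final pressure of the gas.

13.5 kPa

P₁ = nRT₁/V₁ = 0.232×8.314×451/27.5 = 31.6 kPa.
Isochoric: V stays 27.5 L; P/T = const ⇒ T₂ = 192 K, P₂ = 13.5 kPa.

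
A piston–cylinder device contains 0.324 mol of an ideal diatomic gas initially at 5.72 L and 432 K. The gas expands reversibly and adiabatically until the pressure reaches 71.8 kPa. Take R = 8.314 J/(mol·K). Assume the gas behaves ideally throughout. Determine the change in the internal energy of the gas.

-749 J

P₁ = nRT₁/V₁ = 0.324×8.314×432/5.72 = 203 kPa.
Adiabatic: T₂/T₁ = (P₂/P₁)^((γ−1)/γ) ⇒ T₂ = 432×(0.353)^0.286 = 321 K; V₂ = 12.0 L.
For an ideal gas ΔU = nCvΔT with Cv = (5/2)R = 20.8 J/(mol·K).
ΔU = 0.324×20.8×(321−432) = -749 J.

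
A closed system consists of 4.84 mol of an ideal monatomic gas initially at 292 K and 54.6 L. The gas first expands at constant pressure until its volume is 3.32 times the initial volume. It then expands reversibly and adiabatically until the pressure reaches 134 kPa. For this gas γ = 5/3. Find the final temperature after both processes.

P₁ = nRT₁/V₁ = 4.84×8.314×292/54.6 = 215 kPa.
Step 1 — Isobaric: P stays 215 kPa; V/T = const ⇒ T₂ = 969 K, V₂ = 181 L.
W = PΔV = 215×(181−54.6) kPa·L = 27300 J.
ΔU = nCvΔT = 4.84×12.5×(969−292) = 40900 J.
Q = ΔU + W = nCpΔT = 68200 J.
State after step 1: P = 215 kPa, V = 181 L, T = 969 K.
Step 2 — Adiabatic: T₂/T₁ = (P₂/P₁)^((γ−1)/γ) ⇒ T₂ = 969×(0.623)^0.400 = 802 K; V₂ = 241 L.
ΔU = nCvΔT = 4.84×12.5×(802−969) = -10100 J.
Q = 0 for an adiabatic process, so W = −ΔU = 10100 J.
Net over both steps: W = 37400 J, Q = 68200 J, ΔU = 30800 J.

802 K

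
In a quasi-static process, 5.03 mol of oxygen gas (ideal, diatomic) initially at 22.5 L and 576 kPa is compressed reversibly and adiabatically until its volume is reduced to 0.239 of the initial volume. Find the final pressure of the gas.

4270 kPa

T₁ = P₁V₁/(nR) = 576×22.5/(5.03×8.314) = 310 K.
Adiabatic: TV^(γ−1) = const ⇒ T₂ = 310×(4.18)^0.400 = 549 K; PV^γ = const ⇒ P₂ = 4270 kPa.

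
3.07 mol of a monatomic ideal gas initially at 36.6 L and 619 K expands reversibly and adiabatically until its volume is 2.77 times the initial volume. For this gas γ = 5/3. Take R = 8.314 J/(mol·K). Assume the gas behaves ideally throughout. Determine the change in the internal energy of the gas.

P₁ = nRT₁/V₁ = 3.07×8.314×619/36.6 = 432 kPa.
Adiabatic: TV^(γ−1) = const ⇒ T₂ = 619×(0.361)^0.667 = 314 K; PV^γ = const ⇒ P₂ = 79.0 kPa.
For an ideal gas ΔU = nCvΔT with Cv = (3/2)R = 12.5 J/(mol·K).
ΔU = 3.07×12.5×(314−619) = -11700 J.

-11700 J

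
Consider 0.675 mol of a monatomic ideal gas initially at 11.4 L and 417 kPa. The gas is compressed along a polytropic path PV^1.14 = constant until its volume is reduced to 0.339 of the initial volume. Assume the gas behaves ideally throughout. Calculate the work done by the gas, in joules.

-5550 J

T₁ = P₁V₁/(nR) = 417×11.4/(0.675×8.314) = 847 K.
Polytropic n=1.14: T₂ = T₁(V₁/V₂)^(n−1) = 847×(2.95)^0.14 = 986 K; P₂ = P₁(V₁/V₂)^n = 1430 kPa.
W = (P₁V₁−P₂V₂)/(n−1) = (417×11.4−1430×3.86)/0.14 = -5550 J.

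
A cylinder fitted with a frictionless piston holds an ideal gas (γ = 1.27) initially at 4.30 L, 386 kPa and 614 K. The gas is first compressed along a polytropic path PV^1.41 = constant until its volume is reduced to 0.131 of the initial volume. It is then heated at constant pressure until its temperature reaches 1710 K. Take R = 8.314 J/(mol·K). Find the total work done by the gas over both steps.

n = P₁V₁/(RT₁) = 386×4.30/(8.314×614) = 0.325 mol.
Step 1 — Polytropic n=1.41: T₂ = T₁(V₁/V₂)^(n−1) = 614×(7.63)^0.41 = 1410 K; P₂ = P₁(V₁/V₂)^n = 6780 kPa.
W = (P₁V₁−P₂V₂)/(n−1) = (386×4.30−6780×0.563)/0.41 = -5270 J.
ΔU = nCvΔT = 0.325×30.8×(1410−614) = 8000 J.
Q = ΔU + W = 2730 J.
State after step 1: P = 6780 kPa, V = 0.563 L, T = 1410 K.
Step 2 — Isobaric: P stays 6780 kPa; V/T = const ⇒ T₂ = 1710 K, V₂ = 0.682 L.
W = PΔV = 6780×(0.682−0.563) kPa·L = 803 J.
ΔU = nCvΔT = 0.325×30.8×(1710−1410) = 2980 J.
Q = ΔU + W = nCpΔT = 3780 J.
Net over both steps: W = -4460 J, Q = 6510 J, ΔU = 11000 J.

-4460 J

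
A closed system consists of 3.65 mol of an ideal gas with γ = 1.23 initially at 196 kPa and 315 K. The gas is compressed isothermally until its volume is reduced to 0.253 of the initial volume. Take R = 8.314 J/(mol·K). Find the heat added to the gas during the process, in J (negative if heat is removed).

V₁ = nRT₁/P₁ = 3.65×8.314×315/196 = 48.8 L.
Isothermal: T stays 315 K; PV = const ⇒ V₂ = 12.3 L, P₂ = 775 kPa.
ΔU = 0 (ideal gas, T constant).
W = nRT ln(V₂/V₁) = 3.65×8.314×315×ln(0.253) = -13100 J.
Q = ΔU + W = -13100 J.

-13100 J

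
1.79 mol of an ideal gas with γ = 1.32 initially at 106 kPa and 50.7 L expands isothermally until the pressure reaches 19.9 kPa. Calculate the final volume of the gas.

T₁ = P₁V₁/(nR) = 106×50.7/(1.79×8.314) = 361 K.
Isothermal: T stays 361 K; PV = const ⇒ V₂ = 270 L, P₂ = 19.9 kPa.

270 L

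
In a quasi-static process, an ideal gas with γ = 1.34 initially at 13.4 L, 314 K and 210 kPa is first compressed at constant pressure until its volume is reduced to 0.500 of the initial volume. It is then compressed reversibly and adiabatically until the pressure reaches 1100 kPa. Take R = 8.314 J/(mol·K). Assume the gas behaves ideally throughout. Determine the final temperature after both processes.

n = P₁V₁/(RT₁) = 210×13.4/(8.314×314) = 1.08 mol.
Step 1 — Isobaric: P stays 210 kPa; V/T = const ⇒ T₂ = 157 K, V₂ = 6.70 L.
W = PΔV = 210×(6.70−13.4) kPa·L = -1410 J.
ΔU = nCvΔT = 1.08×24.5×(157−314) = -4140 J.
Q = ΔU + W = nCpΔT = -5550 J.
State after step 1: P = 210 kPa, V = 6.70 L, T = 157 K.
Step 2 — Adiabatic: T₂/T₁ = (P₂/P₁)^((γ−1)/γ) ⇒ T₂ = 157×(5.24)^0.254 = 239 K; V₂ = 1.95 L.
ΔU = nCvΔT = 1.08×24.5×(239−157) = 2160 J.
Q = 0 for an adiabatic process, so W = −ΔU = -2160 J.
Net over both steps: W = -3570 J, Q = -5550 J, ΔU = -1980 J.

239 K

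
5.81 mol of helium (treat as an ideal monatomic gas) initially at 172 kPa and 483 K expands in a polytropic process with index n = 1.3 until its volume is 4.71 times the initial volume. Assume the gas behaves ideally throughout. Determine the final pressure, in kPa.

22.9 kPa

V₁ = nRT₁/P₁ = 5.81×8.314×483/172 = 136 L.
Polytropic n=1.3: T₂ = T₁(V₁/V₂)^(n−1) = 483×(0.212)^0.30 = 303 K; P₂ = P₁(V₁/V₂)^n = 22.9 kPa.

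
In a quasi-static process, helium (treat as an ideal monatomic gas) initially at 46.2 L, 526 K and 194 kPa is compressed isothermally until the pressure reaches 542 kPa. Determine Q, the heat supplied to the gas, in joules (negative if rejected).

-9210 J

n = P₁V₁/(RT₁) = 194×46.2/(8.314×526) = 2.05 mol.
Isothermal: T stays 526 K; PV = const ⇒ V₂ = 16.5 L, P₂ = 542 kPa.
ΔU = 0 (ideal gas, T constant).
W = nRT ln(V₂/V₁) = 2.05×8.314×526×ln(0.358) = -9210 J.
Q = ΔU + W = -9210 J.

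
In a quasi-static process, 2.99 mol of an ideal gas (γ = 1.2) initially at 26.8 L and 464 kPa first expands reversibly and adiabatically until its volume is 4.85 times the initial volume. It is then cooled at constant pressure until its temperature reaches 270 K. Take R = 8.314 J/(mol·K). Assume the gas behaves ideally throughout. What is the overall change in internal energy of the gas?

-28600 J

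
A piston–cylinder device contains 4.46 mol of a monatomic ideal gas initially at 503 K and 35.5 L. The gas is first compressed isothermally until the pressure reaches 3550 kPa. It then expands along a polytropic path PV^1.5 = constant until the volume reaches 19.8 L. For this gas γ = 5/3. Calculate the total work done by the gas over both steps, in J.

-17500 J

P₁ = nRT₁/V₁ = 4.46×8.314×503/35.5 = 525 kPa.
Step 1 — Isothermal: T stays 503 K; PV = const ⇒ V₂ = 5.25 L, P₂ = 3550 kPa.
ΔU = 0 (ideal gas, T constant).
W = nRT ln(V₂/V₁) = 4.46×8.314×503×ln(0.148) = -35600 J.
Q = ΔU + W = -35600 J.
State after step 1: P = 3550 kPa, V = 5.25 L, T = 503 K.
Step 2 — Polytropic n=1.5: T₂ = T₁(V₁/V₂)^(n−1) = 503×(0.265)^0.50 = 259 K; P₂ = P₁(V₁/V₂)^n = 485 kPa.
W = (P₁V₁−P₂V₂)/(n−1) = (3550×5.25−485×19.8)/0.50 = 18100 J.
ΔU = nCvΔT = 4.46×12.5×(259−503) = -13600 J.
Q = ΔU + W = 4520 J.
Net over both steps: W = -17500 J, Q = -31100 J, ΔU = -13600 J.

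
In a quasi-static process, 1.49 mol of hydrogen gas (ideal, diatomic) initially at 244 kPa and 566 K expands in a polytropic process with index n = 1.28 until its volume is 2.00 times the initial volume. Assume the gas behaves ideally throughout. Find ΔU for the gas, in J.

-3090 J

V₁ = nRT₁/P₁ = 1.49×8.314×566/244 = 28.7 L.
Polytropic n=1.28: T₂ = T₁(V₁/V₂)^(n−1) = 566×(0.500)^0.28 = 466 K; P₂ = P₁(V₁/V₂)^n = 100 kPa.
For an ideal gas ΔU = nCvΔT with Cv = (5/2)R = 20.8 J/(mol·K).
ΔU = 1.49×20.8×(466−566) = -3090 J.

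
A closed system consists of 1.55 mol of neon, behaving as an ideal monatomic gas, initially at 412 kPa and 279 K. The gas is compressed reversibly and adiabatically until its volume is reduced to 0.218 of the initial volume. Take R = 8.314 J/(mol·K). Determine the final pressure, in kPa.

5220 kPa

V₁ = nRT₁/P₁ = 1.55×8.314×279/412 = 8.73 L.
Adiabatic: TV^(γ−1) = const ⇒ T₂ = 279×(4.59)^0.667 = 770 K; PV^γ = const ⇒ P₂ = 5220 kPa.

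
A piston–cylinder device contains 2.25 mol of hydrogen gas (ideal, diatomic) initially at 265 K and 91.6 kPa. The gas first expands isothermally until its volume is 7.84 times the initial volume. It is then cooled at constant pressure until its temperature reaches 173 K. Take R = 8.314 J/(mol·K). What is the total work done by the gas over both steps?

8490 J

V₁ = nRT₁/P₁ = 2.25×8.314×265/91.6 = 54.1 L.
Step 1 — Isothermal: T stays 265 K; PV = const ⇒ V₂ = 424 L, P₂ = 11.7 kPa.
ΔU = 0 (ideal gas, T constant).
W = nRT ln(V₂/V₁) = 2.25×8.314×265×ln(7.84) = 10200 J.
Q = ΔU + W = 10200 J.
State after step 1: P = 11.7 kPa, V = 424 L, T = 265 K.
Step 2 — Isobaric: P stays 11.7 kPa; V/T = const ⇒ T₂ = 173 K, V₂ = 277 L.
W = PΔV = 11.7×(277−424) kPa·L = -1720 J.
ΔU = nCvΔT = 2.25×20.8×(173−265) = -4300 J.
Q = ΔU + W = nCpΔT = -6020 J.
Net over both steps: W = 8490 J, Q = 4180 J, ΔU = -4300 J.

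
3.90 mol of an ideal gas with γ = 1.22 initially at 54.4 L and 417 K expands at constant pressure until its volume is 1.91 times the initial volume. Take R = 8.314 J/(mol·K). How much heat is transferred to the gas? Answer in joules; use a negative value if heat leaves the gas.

P₁ = nRT₁/V₁ = 3.90×8.314×417/54.4 = 249 kPa.
Isobaric: P stays 249 kPa; V/T = const ⇒ T₂ = 796 K, V₂ = 104 L.
W = PΔV = 249×(104−54.4) kPa·L = 12300 J.
ΔU = nCvΔT = 3.90×37.8×(796−417) = 55900 J.
Q = ΔU + W = nCpΔT = 68200 J.

68200 J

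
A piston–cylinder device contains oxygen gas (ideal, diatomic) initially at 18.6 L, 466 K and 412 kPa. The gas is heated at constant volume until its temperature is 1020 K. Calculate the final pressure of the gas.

902 kPa

Isochoric: V stays 18.6 L; P/T = const ⇒ T₂ = 1020 K, P₂ = 902 kPa.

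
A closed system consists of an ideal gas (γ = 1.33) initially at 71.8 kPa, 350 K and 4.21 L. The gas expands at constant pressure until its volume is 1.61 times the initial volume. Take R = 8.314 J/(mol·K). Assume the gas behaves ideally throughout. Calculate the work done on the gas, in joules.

-184 J

n = P₁V₁/(RT₁) = 71.8×4.21/(8.314×350) = 0.104 mol.
Isobaric: P stays 71.8 kPa; V/T = const ⇒ T₂ = 564 K, V₂ = 6.78 L.
W = PΔV = 71.8×(6.78−4.21) kPa·L = 184 J.
Work done on the gas = −W_by = -184 J.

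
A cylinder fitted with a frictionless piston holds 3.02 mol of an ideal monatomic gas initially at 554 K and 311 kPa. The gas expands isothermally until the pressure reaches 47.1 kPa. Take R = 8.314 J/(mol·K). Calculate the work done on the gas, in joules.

V₁ = nRT₁/P₁ = 3.02×8.314×554/311 = 44.7 L.
Isothermal: T stays 554 K; PV = const ⇒ V₂ = 295 L, P₂ = 47.1 kPa.
W = nRT ln(V₂/V₁) = 3.02×8.314×554×ln(6.60) = 26300 J.
Work done on the gas = −W_by = -26300 J.

-26300 J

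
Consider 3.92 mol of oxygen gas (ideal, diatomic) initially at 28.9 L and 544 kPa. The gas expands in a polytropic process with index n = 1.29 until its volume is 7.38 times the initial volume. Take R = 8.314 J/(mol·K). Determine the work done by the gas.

T₁ = P₁V₁/(nR) = 544×28.9/(3.92×8.314) = 482 K.
Polytropic n=1.29: T₂ = T₁(V₁/V₂)^(n−1) = 482×(0.136)^0.29 = 270 K; P₂ = P₁(V₁/V₂)^n = 41.3 kPa.
W = (P₁V₁−P₂V₂)/(n−1) = (544×28.9−41.3×213)/0.29 = 23800 J.

23800 J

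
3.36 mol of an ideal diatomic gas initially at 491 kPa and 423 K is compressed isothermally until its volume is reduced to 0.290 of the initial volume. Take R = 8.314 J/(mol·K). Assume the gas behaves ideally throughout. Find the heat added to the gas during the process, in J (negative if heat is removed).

-14600 J

V₁ = nRT₁/P₁ = 3.36×8.314×423/491 = 24.1 L.
Isothermal: T stays 423 K; PV = const ⇒ V₂ = 6.98 L, P₂ = 1690 kPa.
ΔU = 0 (ideal gas, T constant).
W = nRT ln(V₂/V₁) = 3.36×8.314×423×ln(0.290) = -14600 J.
Q = ΔU + W = -14600 J.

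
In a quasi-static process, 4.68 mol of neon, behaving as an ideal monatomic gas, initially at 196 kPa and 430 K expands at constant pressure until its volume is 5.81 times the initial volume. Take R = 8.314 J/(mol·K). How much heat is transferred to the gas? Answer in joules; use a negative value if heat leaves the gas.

201000 J

V₁ = nRT₁/P₁ = 4.68×8.314×430/196 = 85.4 L.
Isobaric: P stays 196 kPa; V/T = const ⇒ T₂ = 2500 K, V₂ = 496 L.
W = PΔV = 196×(496−85.4) kPa·L = 80500 J.
ΔU = nCvΔT = 4.68×12.5×(2500−430) = 121000 J.
Q = ΔU + W = nCpΔT = 201000 J.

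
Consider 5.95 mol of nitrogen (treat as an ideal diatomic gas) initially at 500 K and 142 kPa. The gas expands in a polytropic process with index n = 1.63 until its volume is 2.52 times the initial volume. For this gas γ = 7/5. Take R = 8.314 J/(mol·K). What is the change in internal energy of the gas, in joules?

V₁ = nRT₁/P₁ = 5.95×8.314×500/142 = 174 L.
Polytropic n=1.63: T₂ = T₁(V₁/V₂)^(n−1) = 500×(0.397)^0.63 = 279 K; P₂ = P₁(V₁/V₂)^n = 31.5 kPa.
For an ideal gas ΔU = nCvΔT with Cv = (5/2)R = 20.8 J/(mol·K).
ΔU = 5.95×20.8×(279−500) = -27300 J.

-27300 J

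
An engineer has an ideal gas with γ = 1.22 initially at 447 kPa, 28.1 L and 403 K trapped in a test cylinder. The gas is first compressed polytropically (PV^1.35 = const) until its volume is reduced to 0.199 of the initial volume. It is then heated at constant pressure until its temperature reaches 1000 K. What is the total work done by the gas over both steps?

-18200 J

n = P₁V₁/(RT₁) = 447×28.1/(8.314×403) = 3.75 mol.
Step 1 — Polytropic n=1.35: T₂ = T₁(V₁/V₂)^(n−1) = 403×(5.03)^0.35 = 709 K; P₂ = P₁(V₁/V₂)^n = 3950 kPa.
W = (P₁V₁−P₂V₂)/(n−1) = (447×28.1−3950×5.59)/0.35 = -27300 J.
ΔU = nCvΔT = 3.75×37.8×(709−403) = 43400 J.
Q = ΔU + W = 16100 J.
State after step 1: P = 3950 kPa, V = 5.59 L, T = 709 K.
Step 2 — Isobaric: P stays 3950 kPa; V/T = const ⇒ T₂ = 1000 K, V₂ = 7.89 L.
W = PΔV = 3950×(7.89−5.59) kPa·L = 9070 J.
ΔU = nCvΔT = 3.75×37.8×(1000−709) = 41200 J.
Q = ΔU + W = nCpΔT = 50300 J.
Net over both steps: W = -18200 J, Q = 66400 J, ΔU = 84600 J.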